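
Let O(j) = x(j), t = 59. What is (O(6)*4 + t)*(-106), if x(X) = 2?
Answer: -7102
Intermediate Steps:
O(j) = 2
(O(6)*4 + t)*(-106) = (2*4 + 59)*(-106) = (8 + 59)*(-106) = 67*(-106) = -7102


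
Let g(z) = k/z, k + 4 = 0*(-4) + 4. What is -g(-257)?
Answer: 0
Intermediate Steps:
k = 0 (k = -4 + (0*(-4) + 4) = -4 + (0 + 4) = -4 + 4 = 0)
g(z) = 0 (g(z) = 0/z = 0)
-g(-257) = -1*0 = 0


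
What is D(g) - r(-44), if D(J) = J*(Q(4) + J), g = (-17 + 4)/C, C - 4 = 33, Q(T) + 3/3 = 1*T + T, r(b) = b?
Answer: 57038/1369 ≈ 41.664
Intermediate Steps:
Q(T) = -1 + 2*T (Q(T) = -1 + (1*T + T) = -1 + (T + T) = -1 + 2*T)
C = 37 (C = 4 + 33 = 37)
g = -13/37 (g = (-17 + 4)/37 = -13*1/37 = -13/37 ≈ -0.35135)
D(J) = J*(7 + J) (D(J) = J*((-1 + 2*4) + J) = J*((-1 + 8) + J) = J*(7 + J))
D(g) - r(-44) = -13*(7 - 13/37)/37 - 1*(-44) = -13/37*246/37 + 44 = -3198/1369 + 44 = 57038/1369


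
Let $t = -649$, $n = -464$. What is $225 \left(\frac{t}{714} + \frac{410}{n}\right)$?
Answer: $- \frac{11135175}{27608} \approx -403.33$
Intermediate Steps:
$225 \left(\frac{t}{714} + \frac{410}{n}\right) = 225 \left(- \frac{649}{714} + \frac{410}{-464}\right) = 225 \left(\left(-649\right) \frac{1}{714} + 410 \left(- \frac{1}{464}\right)\right) = 225 \left(- \frac{649}{714} - \frac{205}{232}\right) = 225 \left(- \frac{148469}{82824}\right) = - \frac{11135175}{27608}$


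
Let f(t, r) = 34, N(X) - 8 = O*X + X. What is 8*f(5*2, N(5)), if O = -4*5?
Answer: 272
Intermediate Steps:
O = -20
N(X) = 8 - 19*X (N(X) = 8 + (-20*X + X) = 8 - 19*X)
8*f(5*2, N(5)) = 8*34 = 272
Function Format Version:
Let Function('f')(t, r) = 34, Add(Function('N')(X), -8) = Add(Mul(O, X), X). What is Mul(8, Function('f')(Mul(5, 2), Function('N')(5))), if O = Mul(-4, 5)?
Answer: 272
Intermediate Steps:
O = -20
Function('N')(X) = Add(8, Mul(-19, X)) (Function('N')(X) = Add(8, Add(Mul(-20, X), X)) = Add(8, Mul(-19, X)))
Mul(8, Function('f')(Mul(5, 2), Function('N')(5))) = Mul(8, 34) = 272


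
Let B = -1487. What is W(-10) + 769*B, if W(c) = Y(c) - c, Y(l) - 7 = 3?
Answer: -1143483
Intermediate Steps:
Y(l) = 10 (Y(l) = 7 + 3 = 10)
W(c) = 10 - c
W(-10) + 769*B = (10 - 1*(-10)) + 769*(-1487) = (10 + 10) - 1143503 = 20 - 1143503 = -1143483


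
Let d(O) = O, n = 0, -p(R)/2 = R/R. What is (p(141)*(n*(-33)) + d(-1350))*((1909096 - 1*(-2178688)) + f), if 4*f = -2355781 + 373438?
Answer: -9698935275/2 ≈ -4.8495e+9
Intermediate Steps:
p(R) = -2 (p(R) = -2*R/R = -2*1 = -2)
f = -1982343/4 (f = (-2355781 + 373438)/4 = (¼)*(-1982343) = -1982343/4 ≈ -4.9559e+5)
(p(141)*(n*(-33)) + d(-1350))*((1909096 - 1*(-2178688)) + f) = (-0*(-33) - 1350)*((1909096 - 1*(-2178688)) - 1982343/4) = (-2*0 - 1350)*((1909096 + 2178688) - 1982343/4) = (0 - 1350)*(4087784 - 1982343/4) = -1350*14368793/4 = -9698935275/2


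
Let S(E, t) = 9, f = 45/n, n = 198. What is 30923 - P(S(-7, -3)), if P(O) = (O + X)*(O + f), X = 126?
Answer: 652901/22 ≈ 29677.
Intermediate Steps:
f = 5/22 (f = 45/198 = 45*(1/198) = 5/22 ≈ 0.22727)
P(O) = (126 + O)*(5/22 + O) (P(O) = (O + 126)*(O + 5/22) = (126 + O)*(5/22 + O))
30923 - P(S(-7, -3)) = 30923 - (315/11 + 9**2 + (2777/22)*9) = 30923 - (315/11 + 81 + 24993/22) = 30923 - 1*27405/22 = 30923 - 27405/22 = 652901/22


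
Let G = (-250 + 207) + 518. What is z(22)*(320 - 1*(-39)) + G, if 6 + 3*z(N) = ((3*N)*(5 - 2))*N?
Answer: 521025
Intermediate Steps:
G = 475 (G = -43 + 518 = 475)
z(N) = -2 + 3*N² (z(N) = -2 + (((3*N)*(5 - 2))*N)/3 = -2 + (((3*N)*3)*N)/3 = -2 + ((9*N)*N)/3 = -2 + (9*N²)/3 = -2 + 3*N²)
z(22)*(320 - 1*(-39)) + G = (-2 + 3*22²)*(320 - 1*(-39)) + 475 = (-2 + 3*484)*(320 + 39) + 475 = (-2 + 1452)*359 + 475 = 1450*359 + 475 = 520550 + 475 = 521025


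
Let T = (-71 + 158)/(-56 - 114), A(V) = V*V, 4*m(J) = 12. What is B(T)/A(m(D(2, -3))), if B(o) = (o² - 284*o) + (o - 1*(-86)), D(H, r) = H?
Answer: 6678539/260100 ≈ 25.677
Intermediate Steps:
m(J) = 3 (m(J) = (¼)*12 = 3)
A(V) = V²
T = -87/170 (T = 87/(-170) = 87*(-1/170) = -87/170 ≈ -0.51176)
B(o) = 86 + o² - 283*o (B(o) = (o² - 284*o) + (o + 86) = (o² - 284*o) + (86 + o) = 86 + o² - 283*o)
B(T)/A(m(D(2, -3))) = (86 + (-87/170)² - 283*(-87/170))/(3²) = (86 + 7569/28900 + 24621/170)/9 = (6678539/28900)*(⅑) = 6678539/260100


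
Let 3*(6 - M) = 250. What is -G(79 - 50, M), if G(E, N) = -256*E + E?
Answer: 7395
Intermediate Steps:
M = -232/3 (M = 6 - ⅓*250 = 6 - 250/3 = -232/3 ≈ -77.333)
G(E, N) = -255*E
-G(79 - 50, M) = -(-255)*(79 - 50) = -(-255)*29 = -1*(-7395) = 7395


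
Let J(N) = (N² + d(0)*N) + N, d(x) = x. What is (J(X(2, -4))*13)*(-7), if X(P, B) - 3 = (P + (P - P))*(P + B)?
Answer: 0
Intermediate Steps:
X(P, B) = 3 + P*(B + P) (X(P, B) = 3 + (P + (P - P))*(P + B) = 3 + (P + 0)*(B + P) = 3 + P*(B + P))
J(N) = N + N² (J(N) = (N² + 0*N) + N = (N² + 0) + N = N² + N = N + N²)
(J(X(2, -4))*13)*(-7) = (((3 + 2² - 4*2)*(1 + (3 + 2² - 4*2)))*13)*(-7) = (((3 + 4 - 8)*(1 + (3 + 4 - 8)))*13)*(-7) = (-(1 - 1)*13)*(-7) = (-1*0*13)*(-7) = (0*13)*(-7) = 0*(-7) = 0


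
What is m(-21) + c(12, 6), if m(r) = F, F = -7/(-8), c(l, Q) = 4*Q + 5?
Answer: 239/8 ≈ 29.875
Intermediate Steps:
c(l, Q) = 5 + 4*Q
F = 7/8 (F = -7*(-⅛) = 7/8 ≈ 0.87500)
m(r) = 7/8
m(-21) + c(12, 6) = 7/8 + (5 + 4*6) = 7/8 + (5 + 24) = 7/8 + 29 = 239/8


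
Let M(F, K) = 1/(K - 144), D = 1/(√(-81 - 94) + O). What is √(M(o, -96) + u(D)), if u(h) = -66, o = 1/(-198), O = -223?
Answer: I*√237615/60 ≈ 8.1243*I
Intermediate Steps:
D = 1/(-223 + 5*I*√7) (D = 1/(√(-81 - 94) - 223) = 1/(√(-175) - 223) = 1/(5*I*√7 - 223) = 1/(-223 + 5*I*√7) ≈ -0.0044686 - 0.00026508*I)
o = -1/198 ≈ -0.0050505
M(F, K) = 1/(-144 + K)
√(M(o, -96) + u(D)) = √(1/(-144 - 96) - 66) = √(1/(-240) - 66) = √(-1/240 - 66) = √(-15841/240) = I*√237615/60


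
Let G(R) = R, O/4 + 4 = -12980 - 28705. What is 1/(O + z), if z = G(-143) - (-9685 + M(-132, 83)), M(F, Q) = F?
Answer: -1/157082 ≈ -6.3661e-6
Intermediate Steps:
O = -166756 (O = -16 + 4*(-12980 - 28705) = -16 + 4*(-41685) = -16 - 166740 = -166756)
z = 9674 (z = -143 - (-9685 - 132) = -143 - 1*(-9817) = -143 + 9817 = 9674)
1/(O + z) = 1/(-166756 + 9674) = 1/(-157082) = -1/157082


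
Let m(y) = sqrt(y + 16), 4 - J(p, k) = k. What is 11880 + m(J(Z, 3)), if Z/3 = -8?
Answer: 11880 + sqrt(17) ≈ 11884.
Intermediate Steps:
Z = -24 (Z = 3*(-8) = -24)
J(p, k) = 4 - k
m(y) = sqrt(16 + y)
11880 + m(J(Z, 3)) = 11880 + sqrt(16 + (4 - 1*3)) = 11880 + sqrt(16 + (4 - 3)) = 11880 + sqrt(16 + 1) = 11880 + sqrt(17)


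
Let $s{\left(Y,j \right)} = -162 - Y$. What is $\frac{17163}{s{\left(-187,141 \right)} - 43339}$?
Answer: $- \frac{5721}{14438} \approx -0.39625$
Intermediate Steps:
$\frac{17163}{s{\left(-187,141 \right)} - 43339} = \frac{17163}{\left(-162 - -187\right) - 43339} = \frac{17163}{\left(-162 + 187\right) - 43339} = \frac{17163}{25 - 43339} = \frac{17163}{-43314} = 17163 \left(- \frac{1}{43314}\right) = - \frac{5721}{14438}$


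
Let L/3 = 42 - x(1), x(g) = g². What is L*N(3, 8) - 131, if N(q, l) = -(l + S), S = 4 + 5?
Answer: -2222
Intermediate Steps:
S = 9
L = 123 (L = 3*(42 - 1*1²) = 3*(42 - 1*1) = 3*(42 - 1) = 3*41 = 123)
N(q, l) = -9 - l (N(q, l) = -(l + 9) = -(9 + l) = -9 - l)
L*N(3, 8) - 131 = 123*(-9 - 1*8) - 131 = 123*(-9 - 8) - 131 = 123*(-17) - 131 = -2091 - 131 = -2222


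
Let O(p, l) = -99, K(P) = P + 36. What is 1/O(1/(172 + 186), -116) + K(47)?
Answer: 8216/99 ≈ 82.990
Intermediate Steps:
K(P) = 36 + P
1/O(1/(172 + 186), -116) + K(47) = 1/(-99) + (36 + 47) = -1/99 + 83 = 8216/99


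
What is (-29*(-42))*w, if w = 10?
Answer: 12180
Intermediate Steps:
(-29*(-42))*w = -29*(-42)*10 = 1218*10 = 12180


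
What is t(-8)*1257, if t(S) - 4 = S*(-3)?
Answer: 35196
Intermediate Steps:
t(S) = 4 - 3*S (t(S) = 4 + S*(-3) = 4 - 3*S)
t(-8)*1257 = (4 - 3*(-8))*1257 = (4 + 24)*1257 = 28*1257 = 35196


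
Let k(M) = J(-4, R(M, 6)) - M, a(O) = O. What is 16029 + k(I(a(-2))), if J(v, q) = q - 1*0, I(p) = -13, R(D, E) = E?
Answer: 16048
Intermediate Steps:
J(v, q) = q (J(v, q) = q + 0 = q)
k(M) = 6 - M
16029 + k(I(a(-2))) = 16029 + (6 - 1*(-13)) = 16029 + (6 + 13) = 16029 + 19 = 16048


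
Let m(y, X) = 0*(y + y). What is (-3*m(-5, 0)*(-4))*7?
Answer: 0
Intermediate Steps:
m(y, X) = 0 (m(y, X) = 0*(2*y) = 0)
(-3*m(-5, 0)*(-4))*7 = (-3*0*(-4))*7 = (0*(-4))*7 = 0*7 = 0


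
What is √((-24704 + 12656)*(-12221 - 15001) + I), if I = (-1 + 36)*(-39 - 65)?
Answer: 2*√81991754 ≈ 18110.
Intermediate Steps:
I = -3640 (I = 35*(-104) = -3640)
√((-24704 + 12656)*(-12221 - 15001) + I) = √((-24704 + 12656)*(-12221 - 15001) - 3640) = √(-12048*(-27222) - 3640) = √(327970656 - 3640) = √327967016 = 2*√81991754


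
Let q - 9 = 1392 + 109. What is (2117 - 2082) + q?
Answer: 1545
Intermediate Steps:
q = 1510 (q = 9 + (1392 + 109) = 9 + 1501 = 1510)
(2117 - 2082) + q = (2117 - 2082) + 1510 = 35 + 1510 = 1545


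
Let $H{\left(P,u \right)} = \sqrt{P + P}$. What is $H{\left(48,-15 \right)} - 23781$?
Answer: $-23781 + 4 \sqrt{6} \approx -23771.0$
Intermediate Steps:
$H{\left(P,u \right)} = \sqrt{2} \sqrt{P}$ ($H{\left(P,u \right)} = \sqrt{2 P} = \sqrt{2} \sqrt{P}$)
$H{\left(48,-15 \right)} - 23781 = \sqrt{2} \sqrt{48} - 23781 = \sqrt{2} \cdot 4 \sqrt{3} - 23781 = 4 \sqrt{6} - 23781 = -23781 + 4 \sqrt{6}$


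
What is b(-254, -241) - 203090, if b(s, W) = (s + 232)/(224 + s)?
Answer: -3046339/15 ≈ -2.0309e+5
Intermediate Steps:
b(s, W) = (232 + s)/(224 + s)
b(-254, -241) - 203090 = (232 - 254)/(224 - 254) - 203090 = -22/(-30) - 203090 = -1/30*(-22) - 203090 = 11/15 - 203090 = -3046339/15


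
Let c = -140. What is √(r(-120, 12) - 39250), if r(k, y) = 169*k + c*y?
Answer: I*√61210 ≈ 247.41*I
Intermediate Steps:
r(k, y) = -140*y + 169*k (r(k, y) = 169*k - 140*y = -140*y + 169*k)
√(r(-120, 12) - 39250) = √((-140*12 + 169*(-120)) - 39250) = √((-1680 - 20280) - 39250) = √(-21960 - 39250) = √(-61210) = I*√61210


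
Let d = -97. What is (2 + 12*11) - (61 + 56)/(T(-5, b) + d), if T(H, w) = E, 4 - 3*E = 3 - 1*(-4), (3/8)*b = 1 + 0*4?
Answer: 13249/98 ≈ 135.19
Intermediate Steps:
b = 8/3 (b = 8*(1 + 0*4)/3 = 8*(1 + 0)/3 = (8/3)*1 = 8/3 ≈ 2.6667)
E = -1 (E = 4/3 - (3 - 1*(-4))/3 = 4/3 - (3 + 4)/3 = 4/3 - ⅓*7 = 4/3 - 7/3 = -1)
T(H, w) = -1
(2 + 12*11) - (61 + 56)/(T(-5, b) + d) = (2 + 12*11) - (61 + 56)/(-1 - 97) = (2 + 132) - 117/(-98) = 134 - 117*(-1)/98 = 134 - 1*(-117/98) = 134 + 117/98 = 13249/98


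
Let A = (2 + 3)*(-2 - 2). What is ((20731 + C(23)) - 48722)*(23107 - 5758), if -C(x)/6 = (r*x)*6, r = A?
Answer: -198316419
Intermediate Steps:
A = -20 (A = 5*(-4) = -20)
r = -20
C(x) = 720*x (C(x) = -6*(-20*x)*6 = -(-720)*x = 720*x)
((20731 + C(23)) - 48722)*(23107 - 5758) = ((20731 + 720*23) - 48722)*(23107 - 5758) = ((20731 + 16560) - 48722)*17349 = (37291 - 48722)*17349 = -11431*17349 = -198316419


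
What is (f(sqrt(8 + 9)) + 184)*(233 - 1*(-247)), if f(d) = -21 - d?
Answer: 78240 - 480*sqrt(17) ≈ 76261.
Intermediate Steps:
(f(sqrt(8 + 9)) + 184)*(233 - 1*(-247)) = ((-21 - sqrt(8 + 9)) + 184)*(233 - 1*(-247)) = ((-21 - sqrt(17)) + 184)*(233 + 247) = (163 - sqrt(17))*480 = 78240 - 480*sqrt(17)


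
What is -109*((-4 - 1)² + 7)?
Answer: -3488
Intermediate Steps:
-109*((-4 - 1)² + 7) = -109*((-5)² + 7) = -109*(25 + 7) = -109*32 = -3488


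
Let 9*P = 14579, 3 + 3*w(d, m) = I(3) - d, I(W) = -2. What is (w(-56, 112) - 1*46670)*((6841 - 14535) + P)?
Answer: 850126517/3 ≈ 2.8338e+8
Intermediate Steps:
w(d, m) = -5/3 - d/3 (w(d, m) = -1 + (-2 - d)/3 = -1 + (-2/3 - d/3) = -5/3 - d/3)
P = 14579/9 (P = (1/9)*14579 = 14579/9 ≈ 1619.9)
(w(-56, 112) - 1*46670)*((6841 - 14535) + P) = ((-5/3 - 1/3*(-56)) - 1*46670)*((6841 - 14535) + 14579/9) = ((-5/3 + 56/3) - 46670)*(-7694 + 14579/9) = (17 - 46670)*(-54667/9) = -46653*(-54667/9) = 850126517/3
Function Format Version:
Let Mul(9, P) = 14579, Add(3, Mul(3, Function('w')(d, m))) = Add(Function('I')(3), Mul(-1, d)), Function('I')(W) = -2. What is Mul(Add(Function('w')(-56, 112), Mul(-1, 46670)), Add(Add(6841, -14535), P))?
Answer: Rational(850126517, 3) ≈ 2.8338e+8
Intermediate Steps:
Function('w')(d, m) = Add(Rational(-5, 3), Mul(Rational(-1, 3), d)) (Function('w')(d, m) = Add(-1, Mul(Rational(1, 3), Add(-2, Mul(-1, d)))) = Add(-1, Add(Rational(-2, 3), Mul(Rational(-1, 3), d))) = Add(Rational(-5, 3), Mul(Rational(-1, 3), d)))
P = Rational(14579, 9) (P = Mul(Rational(1, 9), 14579) = Rational(14579, 9) ≈ 1619.9)
Mul(Add(Function('w')(-56, 112), Mul(-1, 46670)), Add(Add(6841, -14535), P)) = Mul(Add(Add(Rational(-5, 3), Mul(Rational(-1, 3), -56)), Mul(-1, 46670)), Add(Add(6841, -14535), Rational(14579, 9))) = Mul(Add(Add(Rational(-5, 3), Rational(56, 3)), -46670), Add(-7694, Rational(14579, 9))) = Mul(Add(17, -46670), Rational(-54667, 9)) = Mul(-46653, Rational(-54667, 9)) = Rational(850126517, 3)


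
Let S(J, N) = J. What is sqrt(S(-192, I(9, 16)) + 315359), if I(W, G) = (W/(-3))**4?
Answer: sqrt(315167) ≈ 561.40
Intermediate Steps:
I(W, G) = W**4/81 (I(W, G) = (W*(-1/3))**4 = (-W/3)**4 = W**4/81)
sqrt(S(-192, I(9, 16)) + 315359) = sqrt(-192 + 315359) = sqrt(315167)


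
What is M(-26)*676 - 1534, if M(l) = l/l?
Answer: -858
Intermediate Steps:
M(l) = 1
M(-26)*676 - 1534 = 1*676 - 1534 = 676 - 1534 = -858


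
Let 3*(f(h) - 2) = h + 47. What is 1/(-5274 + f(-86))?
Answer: -1/5285 ≈ -0.00018921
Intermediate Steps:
f(h) = 53/3 + h/3 (f(h) = 2 + (h + 47)/3 = 2 + (47 + h)/3 = 2 + (47/3 + h/3) = 53/3 + h/3)
1/(-5274 + f(-86)) = 1/(-5274 + (53/3 + (⅓)*(-86))) = 1/(-5274 + (53/3 - 86/3)) = 1/(-5274 - 11) = 1/(-5285) = -1/5285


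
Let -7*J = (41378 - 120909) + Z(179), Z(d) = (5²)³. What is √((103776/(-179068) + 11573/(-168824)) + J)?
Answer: √6387533752266573398923466/26452104028 ≈ 95.545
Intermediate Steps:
Z(d) = 15625 (Z(d) = 25³ = 15625)
J = 63906/7 (J = -((41378 - 120909) + 15625)/7 = -(-79531 + 15625)/7 = -⅐*(-63906) = 63906/7 ≈ 9129.4)
√((103776/(-179068) + 11573/(-168824)) + J) = √((103776/(-179068) + 11573/(-168824)) + 63906/7) = √((103776*(-1/179068) + 11573*(-1/168824)) + 63906/7) = √((-25944/44767 - 11573/168824) + 63906/7) = √(-4898058347/7557744008 + 63906/7) = √(482950902166819/52904208056) = √6387533752266573398923466/26452104028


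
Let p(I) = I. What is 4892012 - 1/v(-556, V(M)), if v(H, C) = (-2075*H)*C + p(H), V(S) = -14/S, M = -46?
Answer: 39444840661321/8063112 ≈ 4.8920e+6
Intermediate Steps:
v(H, C) = H - 2075*C*H (v(H, C) = (-2075*H)*C + H = -2075*C*H + H = H - 2075*C*H)
4892012 - 1/v(-556, V(M)) = 4892012 - 1/((-556*(1 - (-29050)/(-46)))) = 4892012 - 1/((-556*(1 - (-29050)*(-1)/46))) = 4892012 - 1/((-556*(1 - 2075*7/23))) = 4892012 - 1/((-556*(1 - 14525/23))) = 4892012 - 1/((-556*(-14502/23))) = 4892012 - 1/8063112/23 = 4892012 - 1*23/8063112 = 4892012 - 23/8063112 = 39444840661321/8063112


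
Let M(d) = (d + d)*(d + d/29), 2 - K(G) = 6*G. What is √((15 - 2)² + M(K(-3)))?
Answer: √838129/29 ≈ 31.569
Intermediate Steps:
K(G) = 2 - 6*G
M(d) = 60*d²/29 (M(d) = (2*d)*(d + d*(1/29)) = (2*d)*(d + d/29) = (2*d)*(30*d/29) = 60*d²/29)
√((15 - 2)² + M(K(-3))) = √((15 - 2)² + 60*(2 - 6*(-3))²/29) = √(13² + 60*(2 + 18)²/29) = √(169 + (60/29)*20²) = √(169 + (60/29)*400) = √(169 + 24000/29) = √(28901/29) = √838129/29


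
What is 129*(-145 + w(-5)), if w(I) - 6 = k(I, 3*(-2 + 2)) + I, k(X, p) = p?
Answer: -18576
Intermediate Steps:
w(I) = 6 + I (w(I) = 6 + (3*(-2 + 2) + I) = 6 + (3*0 + I) = 6 + (0 + I) = 6 + I)
129*(-145 + w(-5)) = 129*(-145 + (6 - 5)) = 129*(-145 + 1) = 129*(-144) = -18576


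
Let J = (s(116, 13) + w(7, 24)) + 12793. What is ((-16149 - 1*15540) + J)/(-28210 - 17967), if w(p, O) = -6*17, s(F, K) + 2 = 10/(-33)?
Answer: 627010/1523841 ≈ 0.41147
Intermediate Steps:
s(F, K) = -76/33 (s(F, K) = -2 + 10/(-33) = -2 + 10*(-1/33) = -2 - 10/33 = -76/33)
w(p, O) = -102
J = 418727/33 (J = (-76/33 - 102) + 12793 = -3442/33 + 12793 = 418727/33 ≈ 12689.)
((-16149 - 1*15540) + J)/(-28210 - 17967) = ((-16149 - 1*15540) + 418727/33)/(-28210 - 17967) = ((-16149 - 15540) + 418727/33)/(-46177) = (-31689 + 418727/33)*(-1/46177) = -627010/33*(-1/46177) = 627010/1523841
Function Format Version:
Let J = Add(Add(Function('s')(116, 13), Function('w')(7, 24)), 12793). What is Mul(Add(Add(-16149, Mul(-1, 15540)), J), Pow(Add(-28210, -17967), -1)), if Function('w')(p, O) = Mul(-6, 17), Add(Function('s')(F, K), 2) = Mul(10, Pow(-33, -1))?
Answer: Rational(627010, 1523841) ≈ 0.41147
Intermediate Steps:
Function('s')(F, K) = Rational(-76, 33) (Function('s')(F, K) = Add(-2, Mul(10, Pow(-33, -1))) = Add(-2, Mul(10, Rational(-1, 33))) = Add(-2, Rational(-10, 33)) = Rational(-76, 33))
Function('w')(p, O) = -102
J = Rational(418727, 33) (J = Add(Add(Rational(-76, 33), -102), 12793) = Add(Rational(-3442, 33), 12793) = Rational(418727, 33) ≈ 12689.)
Mul(Add(Add(-16149, Mul(-1, 15540)), J), Pow(Add(-28210, -17967), -1)) = Mul(Add(Add(-16149, Mul(-1, 15540)), Rational(418727, 33)), Pow(Add(-28210, -17967), -1)) = Mul(Add(Add(-16149, -15540), Rational(418727, 33)), Pow(-46177, -1)) = Mul(Add(-31689, Rational(418727, 33)), Rational(-1, 46177)) = Mul(Rational(-627010, 33), Rational(-1, 46177)) = Rational(627010, 1523841)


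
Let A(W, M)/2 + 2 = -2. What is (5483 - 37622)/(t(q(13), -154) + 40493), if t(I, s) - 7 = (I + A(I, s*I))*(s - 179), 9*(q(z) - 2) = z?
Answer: -32139/42017 ≈ -0.76490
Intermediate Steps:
A(W, M) = -8 (A(W, M) = -4 + 2*(-2) = -4 - 4 = -8)
q(z) = 2 + z/9
t(I, s) = 7 + (-179 + s)*(-8 + I) (t(I, s) = 7 + (I - 8)*(s - 179) = 7 + (-8 + I)*(-179 + s) = 7 + (-179 + s)*(-8 + I))
(5483 - 37622)/(t(q(13), -154) + 40493) = (5483 - 37622)/((1439 - 179*(2 + (⅑)*13) - 8*(-154) + (2 + (⅑)*13)*(-154)) + 40493) = -32139/((1439 - 179*(2 + 13/9) + 1232 + (2 + 13/9)*(-154)) + 40493) = -32139/((1439 - 179*31/9 + 1232 + (31/9)*(-154)) + 40493) = -32139/((1439 - 5549/9 + 1232 - 4774/9) + 40493) = -32139/(1524 + 40493) = -32139/42017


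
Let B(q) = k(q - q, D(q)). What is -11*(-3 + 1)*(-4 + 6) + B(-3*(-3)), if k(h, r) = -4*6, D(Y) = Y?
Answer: 20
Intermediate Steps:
k(h, r) = -24
B(q) = -24
-11*(-3 + 1)*(-4 + 6) + B(-3*(-3)) = -11*(-3 + 1)*(-4 + 6) - 24 = -(-22)*2 - 24 = -11*(-4) - 24 = 44 - 24 = 20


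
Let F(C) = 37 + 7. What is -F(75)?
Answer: -44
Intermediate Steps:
F(C) = 44
-F(75) = -1*44 = -44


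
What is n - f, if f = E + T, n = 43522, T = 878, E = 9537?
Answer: 33107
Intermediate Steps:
f = 10415 (f = 9537 + 878 = 10415)
n - f = 43522 - 1*10415 = 43522 - 10415 = 33107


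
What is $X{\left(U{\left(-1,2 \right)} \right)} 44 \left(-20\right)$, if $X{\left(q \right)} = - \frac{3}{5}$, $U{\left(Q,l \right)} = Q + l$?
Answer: $528$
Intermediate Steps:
$X{\left(q \right)} = - \frac{3}{5}$ ($X{\left(q \right)} = \left(-3\right) \frac{1}{5} = - \frac{3}{5}$)
$X{\left(U{\left(-1,2 \right)} \right)} 44 \left(-20\right) = \left(- \frac{3}{5}\right) 44 \left(-20\right) = \left(- \frac{132}{5}\right) \left(-20\right) = 528$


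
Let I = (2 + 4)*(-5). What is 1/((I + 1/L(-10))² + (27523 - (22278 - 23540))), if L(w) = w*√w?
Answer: 29684999000/881199169230001 + 600000*I*√10/881199169230001 ≈ 3.3687e-5 + 2.1532e-9*I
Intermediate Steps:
L(w) = w^(3/2)
I = -30 (I = 6*(-5) = -30)
1/((I + 1/L(-10))² + (27523 - (22278 - 23540))) = 1/((-30 + 1/((-10)^(3/2)))² + (27523 - (22278 - 23540))) = 1/((-30 + 1/(-10*I*√10))² + (27523 - 1*(-1262))) = 1/((-30 + I*√10/100)² + (27523 + 1262)) = 1/((-30 + I*√10/100)² + 28785) = 1/(28785 + (-30 + I*√10/100)²)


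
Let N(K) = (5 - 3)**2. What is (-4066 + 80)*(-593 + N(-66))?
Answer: 2347754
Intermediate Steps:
N(K) = 4 (N(K) = 2**2 = 4)
(-4066 + 80)*(-593 + N(-66)) = (-4066 + 80)*(-593 + 4) = -3986*(-589) = 2347754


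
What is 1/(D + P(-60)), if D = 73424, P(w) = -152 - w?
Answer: 1/73332 ≈ 1.3637e-5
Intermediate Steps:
1/(D + P(-60)) = 1/(73424 + (-152 - 1*(-60))) = 1/(73424 + (-152 + 60)) = 1/(73424 - 92) = 1/73332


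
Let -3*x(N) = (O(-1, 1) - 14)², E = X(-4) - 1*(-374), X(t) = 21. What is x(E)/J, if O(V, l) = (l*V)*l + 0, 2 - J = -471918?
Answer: -15/94384 ≈ -0.00015893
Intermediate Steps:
J = 471920 (J = 2 - 1*(-471918) = 2 + 471918 = 471920)
O(V, l) = V*l² (O(V, l) = (V*l)*l + 0 = V*l² + 0 = V*l²)
E = 395 (E = 21 - 1*(-374) = 21 + 374 = 395)
x(N) = -75 (x(N) = -(-1*1² - 14)²/3 = -(-1*1 - 14)²/3 = -(-1 - 14)²/3 = -⅓*(-15)² = -⅓*225 = -75)
x(E)/J = -75/471920 = -75*1/471920 = -15/94384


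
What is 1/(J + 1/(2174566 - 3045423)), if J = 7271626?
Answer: 870857/6332546403481 ≈ 1.3752e-7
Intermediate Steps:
1/(J + 1/(2174566 - 3045423)) = 1/(7271626 + 1/(2174566 - 3045423)) = 1/(7271626 + 1/(-870857)) = 1/(7271626 - 1/870857) = 1/(6332546403481/870857) = 870857/6332546403481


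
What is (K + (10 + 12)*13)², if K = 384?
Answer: 448900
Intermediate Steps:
(K + (10 + 12)*13)² = (384 + (10 + 12)*13)² = (384 + 22*13)² = (384 + 286)² = 670² = 448900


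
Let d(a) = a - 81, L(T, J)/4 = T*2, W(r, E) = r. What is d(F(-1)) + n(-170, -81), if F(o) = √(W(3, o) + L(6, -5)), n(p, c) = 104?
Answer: 23 + √51 ≈ 30.141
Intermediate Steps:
L(T, J) = 8*T (L(T, J) = 4*(T*2) = 4*(2*T) = 8*T)
F(o) = √51 (F(o) = √(3 + 8*6) = √(3 + 48) = √51)
d(a) = -81 + a
d(F(-1)) + n(-170, -81) = (-81 + √51) + 104 = 23 + √51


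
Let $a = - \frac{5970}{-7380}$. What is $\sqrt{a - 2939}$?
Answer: $\frac{i \sqrt{177807570}}{246} \approx 54.205 i$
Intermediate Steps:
$a = \frac{199}{246}$ ($a = \left(-5970\right) \left(- \frac{1}{7380}\right) = \frac{199}{246} \approx 0.80894$)
$\sqrt{a - 2939} = \sqrt{\frac{199}{246} - 2939} = \sqrt{- \frac{722795}{246}} = \frac{i \sqrt{177807570}}{246}$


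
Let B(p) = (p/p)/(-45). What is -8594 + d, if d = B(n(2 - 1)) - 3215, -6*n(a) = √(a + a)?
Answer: -531406/45 ≈ -11809.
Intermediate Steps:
n(a) = -√2*√a/6 (n(a) = -√(a + a)/6 = -√2*√a/6)
B(p) = -1/45 (B(p) = 1*(-1/45) = -1/45)
d = -144676/45 (d = -1/45 - 3215 = -144676/45 ≈ -3215.0)
-8594 + d = -8594 - 144676/45 = -531406/45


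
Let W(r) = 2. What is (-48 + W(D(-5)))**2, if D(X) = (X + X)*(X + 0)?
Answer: 2116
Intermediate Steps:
D(X) = 2*X**2 (D(X) = (2*X)*X = 2*X**2)
(-48 + W(D(-5)))**2 = (-48 + 2)**2 = (-46)**2 = 2116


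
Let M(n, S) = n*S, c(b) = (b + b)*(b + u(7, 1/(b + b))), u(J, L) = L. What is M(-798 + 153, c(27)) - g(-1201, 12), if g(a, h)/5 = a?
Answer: -935050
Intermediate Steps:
g(a, h) = 5*a
c(b) = 2*b*(b + 1/(2*b)) (c(b) = (b + b)*(b + 1/(b + b)) = (2*b)*(b + 1/(2*b)) = 2*b*(b + 1/(2*b)))
M(n, S) = S*n
M(-798 + 153, c(27)) - g(-1201, 12) = (1 + 2*27²)*(-798 + 153) - 5*(-1201) = (1 + 2*729)*(-645) - 1*(-6005) = (1 + 1458)*(-645) + 6005 = 1459*(-645) + 6005 = -941055 + 6005 = -935050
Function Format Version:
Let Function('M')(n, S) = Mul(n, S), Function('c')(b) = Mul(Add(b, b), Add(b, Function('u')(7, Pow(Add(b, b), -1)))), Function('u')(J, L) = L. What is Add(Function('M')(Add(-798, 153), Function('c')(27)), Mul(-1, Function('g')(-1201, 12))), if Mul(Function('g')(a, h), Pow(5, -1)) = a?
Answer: -935050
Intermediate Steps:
Function('g')(a, h) = Mul(5, a)
Function('c')(b) = Mul(2, b, Add(b, Mul(Rational(1, 2), Pow(b, -1)))) (Function('c')(b) = Mul(Add(b, b), Add(b, Pow(Add(b, b), -1))) = Mul(Mul(2, b), Add(b, Pow(Mul(2, b), -1))) = Mul(Mul(2, b), Add(b, Mul(Rational(1, 2), Pow(b, -1)))) = Mul(2, b, Add(b, Mul(Rational(1, 2), Pow(b, -1)))))
Function('M')(n, S) = Mul(S, n)
Add(Function('M')(Add(-798, 153), Function('c')(27)), Mul(-1, Function('g')(-1201, 12))) = Add(Mul(Add(1, Mul(2, Pow(27, 2))), Add(-798, 153)), Mul(-1, Mul(5, -1201))) = Add(Mul(Add(1, Mul(2, 729)), -645), Mul(-1, -6005)) = Add(Mul(Add(1, 1458), -645), 6005) = Add(Mul(1459, -645), 6005) = Add(-941055, 6005) = -935050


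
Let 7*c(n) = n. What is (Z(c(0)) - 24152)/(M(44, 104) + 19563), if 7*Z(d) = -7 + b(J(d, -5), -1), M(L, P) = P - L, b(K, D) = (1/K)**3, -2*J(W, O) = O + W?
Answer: -21133867/17170125 ≈ -1.2309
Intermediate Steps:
J(W, O) = -O/2 - W/2 (J(W, O) = -(O + W)/2 = -O/2 - W/2)
b(K, D) = K**(-3)
c(n) = n/7
Z(d) = -1 + 1/(7*(5/2 - d/2)**3) (Z(d) = (-7 + (-1/2*(-5) - d/2)**(-3))/7 = (-7 + (5/2 - d/2)**(-3))/7 = -1 + 1/(7*(5/2 - d/2)**3))
(Z(c(0)) - 24152)/(M(44, 104) + 19563) = ((-1 - 8/(7*(-5 + (1/7)*0)**3)) - 24152)/((104 - 1*44) + 19563) = ((-1 - 8/(7*(-5 + 0)**3)) - 24152)/((104 - 44) + 19563) = ((-1 - 8/7/(-5)**3) - 24152)/(60 + 19563) = ((-1 - 8/7*(-1/125)) - 24152)/19623 = ((-1 + 8/875) - 24152)*(1/19623) = (-867/875 - 24152)*(1/19623) = -21133867/875*1/19623 = -21133867/17170125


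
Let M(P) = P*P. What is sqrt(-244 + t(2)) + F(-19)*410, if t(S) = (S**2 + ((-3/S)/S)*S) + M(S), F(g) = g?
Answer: -7790 + 5*I*sqrt(38)/2 ≈ -7790.0 + 15.411*I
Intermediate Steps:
M(P) = P**2
t(S) = -3/S + 2*S**2 (t(S) = (S**2 + ((-3/S)/S)*S) + S**2 = (S**2 + (-3/S**2)*S) + S**2 = (S**2 - 3/S) + S**2 = -3/S + 2*S**2)
sqrt(-244 + t(2)) + F(-19)*410 = sqrt(-244 + (-3 + 2*2**3)/2) - 19*410 = sqrt(-244 + (-3 + 2*8)/2) - 7790 = sqrt(-244 + (-3 + 16)/2) - 7790 = sqrt(-244 + (1/2)*13) - 7790 = sqrt(-244 + 13/2) - 7790 = sqrt(-475/2) - 7790 = 5*I*sqrt(38)/2 - 7790 = -7790 + 5*I*sqrt(38)/2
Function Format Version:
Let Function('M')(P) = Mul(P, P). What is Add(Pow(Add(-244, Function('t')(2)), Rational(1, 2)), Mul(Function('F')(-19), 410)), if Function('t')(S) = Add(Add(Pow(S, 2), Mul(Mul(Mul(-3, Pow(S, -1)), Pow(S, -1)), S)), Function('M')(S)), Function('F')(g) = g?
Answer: Add(-7790, Mul(Rational(5, 2), I, Pow(38, Rational(1, 2)))) ≈ Add(-7790.0, Mul(15.411, I))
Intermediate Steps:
Function('M')(P) = Pow(P, 2)
Function('t')(S) = Add(Mul(-3, Pow(S, -1)), Mul(2, Pow(S, 2))) (Function('t')(S) = Add(Add(Pow(S, 2), Mul(Mul(Mul(-3, Pow(S, -1)), Pow(S, -1)), S)), Pow(S, 2)) = Add(Add(Pow(S, 2), Mul(Mul(-3, Pow(S, -2)), S)), Pow(S, 2)) = Add(Add(Pow(S, 2), Mul(-3, Pow(S, -1))), Pow(S, 2)) = Add(Mul(-3, Pow(S, -1)), Mul(2, Pow(S, 2))))
Add(Pow(Add(-244, Function('t')(2)), Rational(1, 2)), Mul(Function('F')(-19), 410)) = Add(Pow(Add(-244, Mul(Pow(2, -1), Add(-3, Mul(2, Pow(2, 3))))), Rational(1, 2)), Mul(-19, 410)) = Add(Pow(Add(-244, Mul(Rational(1, 2), Add(-3, Mul(2, 8)))), Rational(1, 2)), -7790) = Add(Pow(Add(-244, Mul(Rational(1, 2), Add(-3, 16))), Rational(1, 2)), -7790) = Add(Pow(Add(-244, Mul(Rational(1, 2), 13)), Rational(1, 2)), -7790) = Add(Pow(Add(-244, Rational(13, 2)), Rational(1, 2)), -7790) = Add(Pow(Rational(-475, 2), Rational(1, 2)), -7790) = Add(Mul(Rational(5, 2), I, Pow(38, Rational(1, 2))), -7790) = Add(-7790, Mul(Rational(5, 2), I, Pow(38, Rational(1, 2))))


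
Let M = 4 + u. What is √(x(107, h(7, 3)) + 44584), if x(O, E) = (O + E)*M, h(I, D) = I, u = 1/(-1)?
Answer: √44926 ≈ 211.96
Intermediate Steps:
u = -1
M = 3 (M = 4 - 1 = 3)
x(O, E) = 3*E + 3*O (x(O, E) = (O + E)*3 = (E + O)*3 = 3*E + 3*O)
√(x(107, h(7, 3)) + 44584) = √((3*7 + 3*107) + 44584) = √((21 + 321) + 44584) = √(342 + 44584) = √44926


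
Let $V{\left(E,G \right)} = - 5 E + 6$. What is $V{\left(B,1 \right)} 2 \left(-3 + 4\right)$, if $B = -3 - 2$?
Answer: $62$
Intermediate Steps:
$B = -5$ ($B = -3 - 2 = -5$)
$V{\left(E,G \right)} = 6 - 5 E$
$V{\left(B,1 \right)} 2 \left(-3 + 4\right) = \left(6 - -25\right) 2 \left(-3 + 4\right) = \left(6 + 25\right) 2 \cdot 1 = 31 \cdot 2 = 62$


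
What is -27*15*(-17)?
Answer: 6885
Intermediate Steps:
-27*15*(-17) = -405*(-17) = 6885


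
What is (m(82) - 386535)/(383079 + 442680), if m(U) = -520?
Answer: -387055/825759 ≈ -0.46873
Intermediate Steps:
(m(82) - 386535)/(383079 + 442680) = (-520 - 386535)/(383079 + 442680) = -387055/825759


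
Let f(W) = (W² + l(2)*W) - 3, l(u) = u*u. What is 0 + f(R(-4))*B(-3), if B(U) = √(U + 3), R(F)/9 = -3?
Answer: 0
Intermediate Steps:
R(F) = -27 (R(F) = 9*(-3) = -27)
l(u) = u²
B(U) = √(3 + U)
f(W) = -3 + W² + 4*W (f(W) = (W² + 2²*W) - 3 = (W² + 4*W) - 3 = -3 + W² + 4*W)
0 + f(R(-4))*B(-3) = 0 + (-3 + (-27)² + 4*(-27))*√(3 - 3) = 0 + (-3 + 729 - 108)*√0 = 0 + 618*0 = 0 + 0 = 0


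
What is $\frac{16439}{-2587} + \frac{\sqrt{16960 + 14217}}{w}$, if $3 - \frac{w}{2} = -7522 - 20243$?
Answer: $- \frac{16439}{2587} + \frac{\sqrt{31177}}{55536} \approx -6.3513$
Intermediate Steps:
$w = 55536$ ($w = 6 - 2 \left(-7522 - 20243\right) = 6 - -55530 = 6 + 55530 = 55536$)
$\frac{16439}{-2587} + \frac{\sqrt{16960 + 14217}}{w} = \frac{16439}{-2587} + \frac{\sqrt{16960 + 14217}}{55536} = 16439 \left(- \frac{1}{2587}\right) + \sqrt{31177} \cdot \frac{1}{55536} = - \frac{16439}{2587} + \frac{\sqrt{31177}}{55536}$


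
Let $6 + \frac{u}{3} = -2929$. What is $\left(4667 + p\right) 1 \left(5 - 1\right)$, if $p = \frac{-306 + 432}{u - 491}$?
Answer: $\frac{3098879}{166} \approx 18668.0$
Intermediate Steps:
$u = -8805$ ($u = -18 + 3 \left(-2929\right) = -18 - 8787 = -8805$)
$p = - \frac{9}{664}$ ($p = \frac{-306 + 432}{-8805 - 491} = \frac{126}{-9296} = 126 \left(- \frac{1}{9296}\right) = - \frac{9}{664} \approx -0.013554$)
$\left(4667 + p\right) 1 \left(5 - 1\right) = \left(4667 - \frac{9}{664}\right) 1 \left(5 - 1\right) = \frac{3098879 \cdot 1 \cdot 4}{664} = \frac{3098879}{664} \cdot 4 = \frac{3098879}{166}$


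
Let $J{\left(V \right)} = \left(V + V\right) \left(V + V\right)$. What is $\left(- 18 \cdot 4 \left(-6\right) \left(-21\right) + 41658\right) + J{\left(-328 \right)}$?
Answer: $462922$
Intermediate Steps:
$J{\left(V \right)} = 4 V^{2}$ ($J{\left(V \right)} = 2 V 2 V = 4 V^{2}$)
$\left(- 18 \cdot 4 \left(-6\right) \left(-21\right) + 41658\right) + J{\left(-328 \right)} = \left(- 18 \cdot 4 \left(-6\right) \left(-21\right) + 41658\right) + 4 \left(-328\right)^{2} = \left(\left(-18\right) \left(-24\right) \left(-21\right) + 41658\right) + 4 \cdot 107584 = \left(432 \left(-21\right) + 41658\right) + 430336 = \left(-9072 + 41658\right) + 430336 = 32586 + 430336 = 462922$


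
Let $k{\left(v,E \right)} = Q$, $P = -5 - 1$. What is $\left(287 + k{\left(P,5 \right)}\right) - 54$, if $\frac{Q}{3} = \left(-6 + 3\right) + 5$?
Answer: $239$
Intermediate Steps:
$Q = 6$ ($Q = 3 \left(\left(-6 + 3\right) + 5\right) = 3 \left(-3 + 5\right) = 3 \cdot 2 = 6$)
$P = -6$ ($P = -5 - 1 = -6$)
$k{\left(v,E \right)} = 6$
$\left(287 + k{\left(P,5 \right)}\right) - 54 = \left(287 + 6\right) - 54 = 293 - 54 = 239$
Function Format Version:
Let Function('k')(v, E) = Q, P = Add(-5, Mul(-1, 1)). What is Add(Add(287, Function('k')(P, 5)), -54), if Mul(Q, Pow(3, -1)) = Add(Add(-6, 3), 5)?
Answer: 239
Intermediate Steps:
Q = 6 (Q = Mul(3, Add(Add(-6, 3), 5)) = Mul(3, Add(-3, 5)) = Mul(3, 2) = 6)
P = -6 (P = Add(-5, -1) = -6)
Function('k')(v, E) = 6
Add(Add(287, Function('k')(P, 5)), -54) = Add(Add(287, 6), -54) = Add(293, -54) = 239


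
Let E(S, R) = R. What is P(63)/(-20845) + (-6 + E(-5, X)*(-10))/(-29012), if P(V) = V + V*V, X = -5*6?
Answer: -61552407/302377570 ≈ -0.20356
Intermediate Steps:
X = -30
P(V) = V + V**2
P(63)/(-20845) + (-6 + E(-5, X)*(-10))/(-29012) = (63*(1 + 63))/(-20845) + (-6 - 30*(-10))/(-29012) = (63*64)*(-1/20845) + (-6 + 300)*(-1/29012) = 4032*(-1/20845) + 294*(-1/29012) = -4032/20845 - 147/14506 = -61552407/302377570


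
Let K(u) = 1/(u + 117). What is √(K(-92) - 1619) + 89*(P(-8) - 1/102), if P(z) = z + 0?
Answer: -72713/102 + 7*I*√826/5 ≈ -712.87 + 40.236*I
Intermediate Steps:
K(u) = 1/(117 + u)
P(z) = z
√(K(-92) - 1619) + 89*(P(-8) - 1/102) = √(1/(117 - 92) - 1619) + 89*(-8 - 1/102) = √(1/25 - 1619) + 89*(-8 - 1*1/102) = √(1/25 - 1619) + 89*(-8 - 1/102) = √(-40474/25) + 89*(-817/102) = 7*I*√826/5 - 72713/102 = -72713/102 + 7*I*√826/5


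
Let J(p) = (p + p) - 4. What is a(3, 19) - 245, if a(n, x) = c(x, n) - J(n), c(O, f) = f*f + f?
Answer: -235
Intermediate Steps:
c(O, f) = f + f² (c(O, f) = f² + f = f + f²)
J(p) = -4 + 2*p (J(p) = 2*p - 4 = -4 + 2*p)
a(n, x) = 4 - 2*n + n*(1 + n) (a(n, x) = n*(1 + n) - (-4 + 2*n) = n*(1 + n) + (4 - 2*n) = 4 - 2*n + n*(1 + n))
a(3, 19) - 245 = (4 + 3² - 1*3) - 245 = (4 + 9 - 3) - 245 = 10 - 245 = -235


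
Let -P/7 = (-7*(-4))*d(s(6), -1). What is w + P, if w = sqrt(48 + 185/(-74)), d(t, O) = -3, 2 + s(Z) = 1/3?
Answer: 588 + sqrt(182)/2 ≈ 594.75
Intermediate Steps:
s(Z) = -5/3 (s(Z) = -2 + 1/3 = -5/3)
P = 588 (P = -7*(-7*(-4))*(-3) = -196*(-3) = -7*(-84) = 588)
w = sqrt(182)/2 (w = sqrt(48 + 185*(-1/74)) = sqrt(48 - 5/2) = sqrt(91/2) = sqrt(182)/2 ≈ 6.7454)
w + P = sqrt(182)/2 + 588 = 588 + sqrt(182)/2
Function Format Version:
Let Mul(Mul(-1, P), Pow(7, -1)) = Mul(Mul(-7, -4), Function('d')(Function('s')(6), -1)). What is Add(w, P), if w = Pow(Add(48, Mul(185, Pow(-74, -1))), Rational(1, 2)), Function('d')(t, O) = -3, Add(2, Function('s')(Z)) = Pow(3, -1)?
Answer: Add(588, Mul(Rational(1, 2), Pow(182, Rational(1, 2)))) ≈ 594.75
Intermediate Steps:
Function('s')(Z) = Rational(-5, 3) (Function('s')(Z) = Add(-2, Pow(3, -1)) = Add(-2, Rational(1, 3)) = Rational(-5, 3))
P = 588 (P = Mul(-7, Mul(Mul(-7, -4), -3)) = Mul(-7, Mul(28, -3)) = Mul(-7, -84) = 588)
w = Mul(Rational(1, 2), Pow(182, Rational(1, 2))) (w = Pow(Add(48, Mul(185, Rational(-1, 74))), Rational(1, 2)) = Pow(Add(48, Rational(-5, 2)), Rational(1, 2)) = Pow(Rational(91, 2), Rational(1, 2)) = Mul(Rational(1, 2), Pow(182, Rational(1, 2))) ≈ 6.7454)
Add(w, P) = Add(Mul(Rational(1, 2), Pow(182, Rational(1, 2))), 588) = Add(588, Mul(Rational(1, 2), Pow(182, Rational(1, 2))))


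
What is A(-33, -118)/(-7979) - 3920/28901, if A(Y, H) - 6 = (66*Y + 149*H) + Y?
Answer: 540586407/230601079 ≈ 2.3442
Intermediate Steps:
A(Y, H) = 6 + 67*Y + 149*H (A(Y, H) = 6 + ((66*Y + 149*H) + Y) = 6 + (67*Y + 149*H) = 6 + 67*Y + 149*H)
A(-33, -118)/(-7979) - 3920/28901 = (6 + 67*(-33) + 149*(-118))/(-7979) - 3920/28901 = (6 - 2211 - 17582)*(-1/7979) - 3920*1/28901 = -19787*(-1/7979) - 3920/28901 = 19787/7979 - 3920/28901 = 540586407/230601079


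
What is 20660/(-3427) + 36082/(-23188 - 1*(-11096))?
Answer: -186736867/20719642 ≈ -9.0126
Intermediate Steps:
20660/(-3427) + 36082/(-23188 - 1*(-11096)) = 20660*(-1/3427) + 36082/(-23188 + 11096) = -20660/3427 + 36082/(-12092) = -20660/3427 + 36082*(-1/12092) = -20660/3427 - 18041/6046 = -186736867/20719642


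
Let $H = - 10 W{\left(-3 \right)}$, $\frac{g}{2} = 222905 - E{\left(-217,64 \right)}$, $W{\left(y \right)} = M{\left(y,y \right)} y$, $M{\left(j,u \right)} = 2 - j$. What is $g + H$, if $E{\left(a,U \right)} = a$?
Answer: $446394$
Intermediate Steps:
$W{\left(y \right)} = y \left(2 - y\right)$ ($W{\left(y \right)} = \left(2 - y\right) y = y \left(2 - y\right)$)
$g = 446244$ ($g = 2 \left(222905 - -217\right) = 2 \left(222905 + 217\right) = 2 \cdot 223122 = 446244$)
$H = 150$ ($H = - 10 \left(- 3 \left(2 - -3\right)\right) = - 10 \left(- 3 \left(2 + 3\right)\right) = - 10 \left(\left(-3\right) 5\right) = \left(-10\right) \left(-15\right) = 150$)
$g + H = 446244 + 150 = 446394$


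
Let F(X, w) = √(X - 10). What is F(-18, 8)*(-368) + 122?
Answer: 122 - 736*I*√7 ≈ 122.0 - 1947.3*I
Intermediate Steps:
F(X, w) = √(-10 + X)
F(-18, 8)*(-368) + 122 = √(-10 - 18)*(-368) + 122 = √(-28)*(-368) + 122 = (2*I*√7)*(-368) + 122 = -736*I*√7 + 122 = 122 - 736*I*√7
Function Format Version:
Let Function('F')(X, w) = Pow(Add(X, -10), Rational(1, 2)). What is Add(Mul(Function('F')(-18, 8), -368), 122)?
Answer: Add(122, Mul(-736, I, Pow(7, Rational(1, 2)))) ≈ Add(122.00, Mul(-1947.3, I))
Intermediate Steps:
Function('F')(X, w) = Pow(Add(-10, X), Rational(1, 2))
Add(Mul(Function('F')(-18, 8), -368), 122) = Add(Mul(Pow(Add(-10, -18), Rational(1, 2)), -368), 122) = Add(Mul(Pow(-28, Rational(1, 2)), -368), 122) = Add(Mul(Mul(2, I, Pow(7, Rational(1, 2))), -368), 122) = Add(Mul(-736, I, Pow(7, Rational(1, 2))), 122) = Add(122, Mul(-736, I, Pow(7, Rational(1, 2))))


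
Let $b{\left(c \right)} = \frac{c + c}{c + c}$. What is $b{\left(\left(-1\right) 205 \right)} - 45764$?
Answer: $-45763$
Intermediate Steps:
$b{\left(c \right)} = 1$ ($b{\left(c \right)} = \frac{2 c}{2 c} = 2 c \frac{1}{2 c} = 1$)
$b{\left(\left(-1\right) 205 \right)} - 45764 = 1 - 45764 = -45763$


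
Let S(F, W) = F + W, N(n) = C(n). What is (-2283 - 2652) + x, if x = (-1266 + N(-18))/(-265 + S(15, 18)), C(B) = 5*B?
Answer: -285891/58 ≈ -4929.2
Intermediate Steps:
N(n) = 5*n
x = 339/58 (x = (-1266 + 5*(-18))/(-265 + (15 + 18)) = (-1266 - 90)/(-265 + 33) = -1356/(-232) = -1356*(-1/232) = 339/58 ≈ 5.8448)
(-2283 - 2652) + x = (-2283 - 2652) + 339/58 = -4935 + 339/58 = -285891/58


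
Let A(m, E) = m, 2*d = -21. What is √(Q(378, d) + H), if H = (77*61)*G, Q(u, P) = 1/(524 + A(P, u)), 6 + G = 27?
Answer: √104035306427/1027 ≈ 314.07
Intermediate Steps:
d = -21/2 (d = (½)*(-21) = -21/2 ≈ -10.500)
G = 21 (G = -6 + 27 = 21)
Q(u, P) = 1/(524 + P)
H = 98637 (H = (77*61)*21 = 4697*21 = 98637)
√(Q(378, d) + H) = √(1/(524 - 21/2) + 98637) = √(1/(1027/2) + 98637) = √(2/1027 + 98637) = √(101300201/1027) = √104035306427/1027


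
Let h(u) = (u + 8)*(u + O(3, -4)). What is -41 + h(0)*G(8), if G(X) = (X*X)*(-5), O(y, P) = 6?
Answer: -15401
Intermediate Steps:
h(u) = (6 + u)*(8 + u) (h(u) = (u + 8)*(u + 6) = (8 + u)*(6 + u) = (6 + u)*(8 + u))
G(X) = -5*X**2 (G(X) = X**2*(-5) = -5*X**2)
-41 + h(0)*G(8) = -41 + (48 + 0**2 + 14*0)*(-5*8**2) = -41 + (48 + 0 + 0)*(-5*64) = -41 + 48*(-320) = -41 - 15360 = -15401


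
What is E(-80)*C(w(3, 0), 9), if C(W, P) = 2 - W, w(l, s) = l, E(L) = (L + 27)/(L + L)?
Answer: -53/160 ≈ -0.33125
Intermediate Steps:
E(L) = (27 + L)/(2*L) (E(L) = (27 + L)/((2*L)) = (27 + L)*(1/(2*L)) = (27 + L)/(2*L))
E(-80)*C(w(3, 0), 9) = ((½)*(27 - 80)/(-80))*(2 - 1*3) = ((½)*(-1/80)*(-53))*(2 - 3) = (53/160)*(-1) = -53/160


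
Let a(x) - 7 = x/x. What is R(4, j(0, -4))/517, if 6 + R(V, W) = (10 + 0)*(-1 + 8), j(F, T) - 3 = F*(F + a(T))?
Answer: 64/517 ≈ 0.12379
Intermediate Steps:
a(x) = 8 (a(x) = 7 + x/x = 7 + 1 = 8)
j(F, T) = 3 + F*(8 + F) (j(F, T) = 3 + F*(F + 8) = 3 + F*(8 + F))
R(V, W) = 64 (R(V, W) = -6 + (10 + 0)*(-1 + 8) = -6 + 10*7 = -6 + 70 = 64)
R(4, j(0, -4))/517 = 64/517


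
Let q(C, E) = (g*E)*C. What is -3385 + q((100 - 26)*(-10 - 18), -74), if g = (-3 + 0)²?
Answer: 1376567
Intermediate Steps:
g = 9 (g = (-3)² = 9)
q(C, E) = 9*C*E (q(C, E) = (9*E)*C = 9*C*E)
-3385 + q((100 - 26)*(-10 - 18), -74) = -3385 + 9*((100 - 26)*(-10 - 18))*(-74) = -3385 + 9*(74*(-28))*(-74) = -3385 + 9*(-2072)*(-74) = -3385 + 1379952 = 1376567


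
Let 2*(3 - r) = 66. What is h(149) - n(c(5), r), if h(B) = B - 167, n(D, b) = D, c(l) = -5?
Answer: -13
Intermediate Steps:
r = -30 (r = 3 - ½*66 = 3 - 33 = -30)
h(B) = -167 + B
h(149) - n(c(5), r) = (-167 + 149) - 1*(-5) = -18 + 5 = -13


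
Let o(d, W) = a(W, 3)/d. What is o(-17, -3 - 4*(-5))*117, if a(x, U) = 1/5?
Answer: -117/85 ≈ -1.3765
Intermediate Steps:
a(x, U) = ⅕
o(d, W) = 1/(5*d)
o(-17, -3 - 4*(-5))*117 = ((⅕)/(-17))*117 = ((⅕)*(-1/17))*117 = -1/85*117 = -117/85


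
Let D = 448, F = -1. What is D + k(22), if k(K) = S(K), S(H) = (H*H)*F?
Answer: -36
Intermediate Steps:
S(H) = -H² (S(H) = (H*H)*(-1) = H²*(-1) = -H²)
k(K) = -K²
D + k(22) = 448 - 1*22² = 448 - 1*484 = 448 - 484 = -36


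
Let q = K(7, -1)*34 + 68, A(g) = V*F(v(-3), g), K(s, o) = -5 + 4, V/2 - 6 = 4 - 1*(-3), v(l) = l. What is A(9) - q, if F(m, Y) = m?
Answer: -112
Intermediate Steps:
V = 26 (V = 12 + 2*(4 - 1*(-3)) = 12 + 2*(4 + 3) = 12 + 2*7 = 12 + 14 = 26)
K(s, o) = -1
A(g) = -78 (A(g) = 26*(-3) = -78)
q = 34 (q = -1*34 + 68 = -34 + 68 = 34)
A(9) - q = -78 - 1*34 = -78 - 34 = -112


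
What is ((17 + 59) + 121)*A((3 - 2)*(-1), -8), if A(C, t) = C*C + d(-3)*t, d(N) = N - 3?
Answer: 9653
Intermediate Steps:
d(N) = -3 + N
A(C, t) = C**2 - 6*t (A(C, t) = C*C + (-3 - 3)*t = C**2 - 6*t)
((17 + 59) + 121)*A((3 - 2)*(-1), -8) = ((17 + 59) + 121)*(((3 - 2)*(-1))**2 - 6*(-8)) = (76 + 121)*((1*(-1))**2 + 48) = 197*((-1)**2 + 48) = 197*(1 + 48) = 197*49 = 9653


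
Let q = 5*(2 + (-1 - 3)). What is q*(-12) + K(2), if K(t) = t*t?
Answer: 124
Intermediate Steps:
q = -10 (q = 5*(2 - 4) = 5*(-2) = -10)
K(t) = t**2
q*(-12) + K(2) = -10*(-12) + 2**2 = 120 + 4 = 124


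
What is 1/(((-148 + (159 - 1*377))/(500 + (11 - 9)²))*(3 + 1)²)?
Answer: -21/244 ≈ -0.086066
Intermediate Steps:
1/(((-148 + (159 - 1*377))/(500 + (11 - 9)²))*(3 + 1)²) = 1/(((-148 + (159 - 377))/(500 + 2²))*4²) = 1/(((-148 - 218)/(500 + 4))*16) = 1/(-366/504*16) = 1/(-366*1/504*16) = 1/(-61/84*16) = 1/(-244/21) = -21/244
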